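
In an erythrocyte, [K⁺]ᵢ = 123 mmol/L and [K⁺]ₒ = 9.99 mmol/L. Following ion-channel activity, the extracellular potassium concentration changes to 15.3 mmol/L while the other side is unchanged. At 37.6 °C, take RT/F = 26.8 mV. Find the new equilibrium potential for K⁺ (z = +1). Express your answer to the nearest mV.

After the shift: [K⁺]_out = 15.3, [K⁺]_in = 123 mmol/L.
E_new = (26.8/1)·ln(15.3/123) = 26.80 · (-2.0843) = -55.86 mV

-56 mV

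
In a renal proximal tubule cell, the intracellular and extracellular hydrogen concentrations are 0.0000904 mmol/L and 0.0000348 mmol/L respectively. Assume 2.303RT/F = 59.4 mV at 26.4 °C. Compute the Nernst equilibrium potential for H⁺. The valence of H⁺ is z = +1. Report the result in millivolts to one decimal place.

-24.6 mV

E = (59.4/z) · log₁₀([H⁺]_out/[H⁺]_in) with z = +1.
= (59.4/1) · log₁₀(0.0000348/0.0000904) = 59.40 · log₁₀(0.385)
= 59.40 · (-0.4146) = -24.63 mV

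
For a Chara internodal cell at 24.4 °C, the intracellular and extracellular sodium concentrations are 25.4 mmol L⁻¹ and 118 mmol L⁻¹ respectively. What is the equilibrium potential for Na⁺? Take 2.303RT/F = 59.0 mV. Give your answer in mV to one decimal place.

E = (59.0/z) · log₁₀([Na⁺]_out/[Na⁺]_in) with z = +1.
= (59.0/1) · log₁₀(118/25.4) = 59.00 · log₁₀(4.646)
= 59.00 · (0.6670) = 39.36 mV

39.4 mV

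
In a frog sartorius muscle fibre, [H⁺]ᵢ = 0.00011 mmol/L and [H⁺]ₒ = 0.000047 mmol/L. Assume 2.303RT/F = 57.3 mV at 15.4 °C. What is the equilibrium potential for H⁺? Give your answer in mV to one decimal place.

-21.2 mV

E = (57.3/z) · log₁₀([H⁺]_out/[H⁺]_in) with z = +1.
= (57.3/1) · log₁₀(0.000047/0.00011) = 57.30 · log₁₀(0.4273)
= 57.30 · (-0.3693) = -21.16 mV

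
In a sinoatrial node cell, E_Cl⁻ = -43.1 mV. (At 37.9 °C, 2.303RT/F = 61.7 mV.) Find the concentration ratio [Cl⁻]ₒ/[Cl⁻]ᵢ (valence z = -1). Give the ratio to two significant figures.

5.0

log₁₀([out]/[in]) = E·z/(61.7) = -43.1 × -1 / 61.7 = 0.6985
[out]/[in] = 10^(0.6985) = 4.995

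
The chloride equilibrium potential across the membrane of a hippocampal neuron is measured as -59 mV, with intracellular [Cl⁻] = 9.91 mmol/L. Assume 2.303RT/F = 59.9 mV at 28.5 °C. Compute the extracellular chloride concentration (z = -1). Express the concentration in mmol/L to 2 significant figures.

96 mmol/L

Nernst: E = (59.9/-1) · log₁₀([out]/[in]), so log₁₀([out]/[in]) = -59.0 × -1 / 59.9 = 0.9850.
[out]/[in] = 10^(0.9850) = 9.66.
[out] = 9.66 × 9.91 = 95.73 mmol/L.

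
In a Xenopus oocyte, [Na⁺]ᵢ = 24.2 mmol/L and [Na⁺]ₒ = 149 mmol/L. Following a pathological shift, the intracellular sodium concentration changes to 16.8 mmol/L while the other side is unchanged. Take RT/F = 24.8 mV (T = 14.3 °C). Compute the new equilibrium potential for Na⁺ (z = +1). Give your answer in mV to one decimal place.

54.1 mV

After the shift: [Na⁺]_out = 149, [Na⁺]_in = 16.8 mmol/L.
E_new = (24.8/1)·ln(149/16.8) = 24.80 · (2.1826) = 54.13 mV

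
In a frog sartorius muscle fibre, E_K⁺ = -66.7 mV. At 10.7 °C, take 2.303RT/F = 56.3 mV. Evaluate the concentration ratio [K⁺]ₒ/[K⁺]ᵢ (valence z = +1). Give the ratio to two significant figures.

log₁₀([out]/[in]) = E·z/(56.3) = -66.7 × 1 / 56.3 = -1.1847
[out]/[in] = 10^(-1.1847) = 0.06535

0.065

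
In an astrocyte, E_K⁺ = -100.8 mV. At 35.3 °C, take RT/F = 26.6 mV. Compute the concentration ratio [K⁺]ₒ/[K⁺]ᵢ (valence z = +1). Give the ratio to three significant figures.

0.0226

ln([out]/[in]) = E·z/(26.6) = -100.8 × 1 / 26.6 = -3.7895
[out]/[in] = e^(-3.7895) = 0.02261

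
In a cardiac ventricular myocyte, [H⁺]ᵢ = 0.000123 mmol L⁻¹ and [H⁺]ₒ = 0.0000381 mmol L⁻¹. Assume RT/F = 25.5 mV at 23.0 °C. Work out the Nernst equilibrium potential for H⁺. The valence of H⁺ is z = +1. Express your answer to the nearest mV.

E = (25.5/z) · ln([H⁺]_out/[H⁺]_in) with z = +1.
= (25.5/1) · ln(0.0000381/0.000123) = 25.50 · ln(0.3098)
= 25.50 · (-1.1720) = -29.89 mV

-30 mV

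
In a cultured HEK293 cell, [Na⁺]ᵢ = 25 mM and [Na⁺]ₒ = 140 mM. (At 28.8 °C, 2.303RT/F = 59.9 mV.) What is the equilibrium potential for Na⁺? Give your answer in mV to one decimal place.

44.8 mV

E = (59.9/z) · log₁₀([Na⁺]_out/[Na⁺]_in) with z = +1.
= (59.9/1) · log₁₀(140/25) = 59.90 · log₁₀(5.6)
= 59.90 · (0.7482) = 44.82 mV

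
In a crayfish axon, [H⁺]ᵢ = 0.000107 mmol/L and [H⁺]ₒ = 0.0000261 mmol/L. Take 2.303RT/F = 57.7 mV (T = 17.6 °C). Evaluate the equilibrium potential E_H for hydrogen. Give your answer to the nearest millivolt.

-35 mV

E = (57.7/z) · log₁₀([H⁺]_out/[H⁺]_in) with z = +1.
= (57.7/1) · log₁₀(0.0000261/0.000107) = 57.70 · log₁₀(0.2439)
= 57.70 · (-0.6127) = -35.36 mV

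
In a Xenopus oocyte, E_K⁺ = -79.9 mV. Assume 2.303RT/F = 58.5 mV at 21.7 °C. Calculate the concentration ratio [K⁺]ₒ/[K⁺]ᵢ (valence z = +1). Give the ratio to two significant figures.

log₁₀([out]/[in]) = E·z/(58.5) = -79.9 × 1 / 58.5 = -1.3658
[out]/[in] = 10^(-1.3658) = 0.04307

0.043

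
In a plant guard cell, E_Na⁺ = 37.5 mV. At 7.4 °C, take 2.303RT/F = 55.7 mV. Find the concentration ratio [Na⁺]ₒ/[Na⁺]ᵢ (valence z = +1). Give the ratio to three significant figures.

log₁₀([out]/[in]) = E·z/(55.7) = 37.5 × 1 / 55.7 = 0.6732
[out]/[in] = 10^(0.6732) = 4.712

4.71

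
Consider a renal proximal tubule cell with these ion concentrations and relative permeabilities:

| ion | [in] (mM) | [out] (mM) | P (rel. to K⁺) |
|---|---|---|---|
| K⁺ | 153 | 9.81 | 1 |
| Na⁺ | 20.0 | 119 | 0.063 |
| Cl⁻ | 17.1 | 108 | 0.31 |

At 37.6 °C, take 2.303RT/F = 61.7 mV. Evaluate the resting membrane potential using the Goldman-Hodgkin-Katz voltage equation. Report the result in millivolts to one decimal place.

-56.7 mV

Vm = 61.7 · log₁₀[(Σ P·[cation]ₒ + Σ P·[anion]ᵢ) / (Σ P·[cation]ᵢ + Σ P·[anion]ₒ)]
Numerator = 1×9.81 + 0.063×119 + 0.31×17.1 = 22.61
Denominator = 1×153 + 0.063×20.0 + 0.31×108 = 187.7
Vm = 61.7 · log₁₀(0.12042) = 61.7 × (-0.9193) = -56.72 mV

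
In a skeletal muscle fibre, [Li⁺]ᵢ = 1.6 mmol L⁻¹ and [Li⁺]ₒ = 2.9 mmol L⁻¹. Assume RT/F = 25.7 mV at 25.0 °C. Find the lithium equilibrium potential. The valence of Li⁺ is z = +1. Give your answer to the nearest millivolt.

E = (25.7/z) · ln([Li⁺]_out/[Li⁺]_in) with z = +1.
= (25.7/1) · ln(2.9/1.6) = 25.70 · ln(1.812)
= 25.70 · (0.5947) = 15.28 mV

15 mV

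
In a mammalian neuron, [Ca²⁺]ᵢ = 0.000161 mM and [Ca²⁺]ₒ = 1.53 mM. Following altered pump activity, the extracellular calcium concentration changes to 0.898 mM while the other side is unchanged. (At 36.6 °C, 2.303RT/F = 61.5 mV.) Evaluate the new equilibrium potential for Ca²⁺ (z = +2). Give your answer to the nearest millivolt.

After the shift: [Ca²⁺]_out = 0.898, [Ca²⁺]_in = 0.000161 mM.
E_new = (61.5/2)·log₁₀(0.898/0.000161) = 30.75 · (3.7465) = 115.20 mV

115 mV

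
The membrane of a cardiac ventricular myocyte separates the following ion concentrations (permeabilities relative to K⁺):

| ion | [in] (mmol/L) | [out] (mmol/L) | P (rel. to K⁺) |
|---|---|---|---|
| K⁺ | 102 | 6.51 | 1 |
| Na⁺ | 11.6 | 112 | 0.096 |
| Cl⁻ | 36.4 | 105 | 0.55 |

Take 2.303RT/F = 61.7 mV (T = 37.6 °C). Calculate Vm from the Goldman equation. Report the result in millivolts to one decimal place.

Vm = 61.7 · log₁₀[(Σ P·[cation]ₒ + Σ P·[anion]ᵢ) / (Σ P·[cation]ᵢ + Σ P·[anion]ₒ)]
Numerator = 1×6.51 + 0.096×112 + 0.55×36.4 = 37.28
Denominator = 1×102 + 0.096×11.6 + 0.55×105 = 160.9
Vm = 61.7 · log₁₀(0.23176) = 61.7 × (-0.6350) = -39.18 mV

-39.2 mV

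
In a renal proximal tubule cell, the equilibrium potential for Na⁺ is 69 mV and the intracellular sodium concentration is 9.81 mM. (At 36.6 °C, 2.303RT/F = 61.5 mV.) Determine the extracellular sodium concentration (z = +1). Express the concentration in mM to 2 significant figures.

Nernst: E = (61.5/1) · log₁₀([out]/[in]), so log₁₀([out]/[in]) = 69.0 × 1 / 61.5 = 1.1220.
[out]/[in] = 10^(1.1220) = 13.24.
[out] = 13.24 × 9.81 = 129.9 mM.

130 mM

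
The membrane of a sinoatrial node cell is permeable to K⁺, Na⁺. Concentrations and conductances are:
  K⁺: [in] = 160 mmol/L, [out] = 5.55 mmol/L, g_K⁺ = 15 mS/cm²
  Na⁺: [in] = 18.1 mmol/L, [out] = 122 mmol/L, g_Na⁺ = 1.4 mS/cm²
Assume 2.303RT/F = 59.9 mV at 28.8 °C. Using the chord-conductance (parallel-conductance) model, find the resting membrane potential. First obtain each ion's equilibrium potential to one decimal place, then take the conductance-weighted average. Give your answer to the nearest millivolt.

-76 mV

E_K⁺ = (59.9/1)·log₁₀(5.55/160) = -87.4 mV
E_Na⁺ = (59.9/1)·log₁₀(122/18.1) = 49.6 mV
Vm = (Σ gᵢEᵢ)/(Σ gᵢ) = (15·-87.4 + 1.4·49.6) / (15 + 1.4)
= -1241.56 / 16.4 = -75.70 mV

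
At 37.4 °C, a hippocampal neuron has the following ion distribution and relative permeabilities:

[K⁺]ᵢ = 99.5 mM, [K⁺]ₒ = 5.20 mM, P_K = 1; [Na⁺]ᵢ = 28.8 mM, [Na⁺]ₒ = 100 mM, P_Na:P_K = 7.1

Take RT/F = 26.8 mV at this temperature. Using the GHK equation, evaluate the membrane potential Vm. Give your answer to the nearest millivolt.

Vm = 26.8 · ln[(Σ P·[cation]ₒ + Σ P·[anion]ᵢ) / (Σ P·[cation]ᵢ + Σ P·[anion]ₒ)]
Numerator = 1×5.20 + 7.1×100 = 715.2
Denominator = 1×99.5 + 7.1×28.8 = 304
Vm = 26.8 · ln(2.3528) = 26.8 × (0.8556) = 22.93 mV

23 mV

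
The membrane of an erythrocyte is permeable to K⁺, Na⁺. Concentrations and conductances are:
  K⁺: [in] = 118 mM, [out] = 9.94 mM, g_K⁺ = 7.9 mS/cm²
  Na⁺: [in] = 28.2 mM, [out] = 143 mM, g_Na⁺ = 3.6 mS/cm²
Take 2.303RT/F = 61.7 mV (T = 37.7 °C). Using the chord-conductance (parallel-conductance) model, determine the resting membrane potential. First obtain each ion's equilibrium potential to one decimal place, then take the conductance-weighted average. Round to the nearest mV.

-32 mV

E_K⁺ = (61.7/1)·log₁₀(9.94/118) = -66.3 mV
E_Na⁺ = (61.7/1)·log₁₀(143/28.2) = 43.5 mV
Vm = (Σ gᵢEᵢ)/(Σ gᵢ) = (7.9·-66.3 + 3.6·43.5) / (7.9 + 3.6)
= -367.17 / 11.5 = -31.93 mV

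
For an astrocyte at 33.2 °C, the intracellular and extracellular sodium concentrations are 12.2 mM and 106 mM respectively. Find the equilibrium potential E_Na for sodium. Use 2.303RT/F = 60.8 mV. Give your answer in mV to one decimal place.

E = (60.8/z) · log₁₀([Na⁺]_out/[Na⁺]_in) with z = +1.
= (60.8/1) · log₁₀(106/12.2) = 60.80 · log₁₀(8.689)
= 60.80 · (0.9389) = 57.09 mV

57.1 mV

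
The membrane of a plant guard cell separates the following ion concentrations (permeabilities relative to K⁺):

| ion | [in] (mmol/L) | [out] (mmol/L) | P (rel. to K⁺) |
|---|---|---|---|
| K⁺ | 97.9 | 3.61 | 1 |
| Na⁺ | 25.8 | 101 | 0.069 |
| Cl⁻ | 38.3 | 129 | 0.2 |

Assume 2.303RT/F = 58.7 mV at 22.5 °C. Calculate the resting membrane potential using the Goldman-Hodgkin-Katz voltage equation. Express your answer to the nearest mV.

Vm = 58.7 · log₁₀[(Σ P·[cation]ₒ + Σ P·[anion]ᵢ) / (Σ P·[cation]ᵢ + Σ P·[anion]ₒ)]
Numerator = 1×3.61 + 0.069×101 + 0.2×38.3 = 18.24
Denominator = 1×97.9 + 0.069×25.8 + 0.2×129 = 125.5
Vm = 58.7 · log₁₀(0.14535) = 58.7 × (-0.8376) = -49.17 mV

-49 mV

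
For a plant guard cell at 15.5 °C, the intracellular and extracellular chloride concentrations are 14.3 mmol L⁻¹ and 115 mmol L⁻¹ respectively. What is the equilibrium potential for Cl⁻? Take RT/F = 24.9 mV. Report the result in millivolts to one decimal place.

-51.9 mV

E = (24.9/z) · ln([Cl⁻]_out/[Cl⁻]_in) with z = -1.
For an anion, dividing by z = -1 reverses the sign.
= (24.9/-1) · ln(115/14.3) = -24.90 · ln(8.042)
= -24.90 · (2.0847) = -51.91 mV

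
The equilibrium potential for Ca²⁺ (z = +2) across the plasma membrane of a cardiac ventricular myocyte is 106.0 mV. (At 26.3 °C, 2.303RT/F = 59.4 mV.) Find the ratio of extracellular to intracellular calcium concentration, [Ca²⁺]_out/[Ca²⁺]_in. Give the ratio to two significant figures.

log₁₀([out]/[in]) = E·z/(59.4) = 106.0 × 2 / 59.4 = 3.5690
[out]/[in] = 10^(3.5690) = 3707

3700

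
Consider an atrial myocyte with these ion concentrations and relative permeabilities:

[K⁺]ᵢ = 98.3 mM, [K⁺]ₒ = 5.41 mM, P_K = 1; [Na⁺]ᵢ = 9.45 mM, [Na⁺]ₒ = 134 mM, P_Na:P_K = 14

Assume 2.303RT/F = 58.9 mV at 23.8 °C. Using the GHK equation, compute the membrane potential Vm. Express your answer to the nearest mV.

Vm = 58.9 · log₁₀[(Σ P·[cation]ₒ + Σ P·[anion]ᵢ) / (Σ P·[cation]ᵢ + Σ P·[anion]ₒ)]
Numerator = 1×5.41 + 14×134 = 1881
Denominator = 1×98.3 + 14×9.45 = 230.6
Vm = 58.9 · log₁₀(8.1588) = 58.9 × (0.9116) = 53.69 mV

54 mV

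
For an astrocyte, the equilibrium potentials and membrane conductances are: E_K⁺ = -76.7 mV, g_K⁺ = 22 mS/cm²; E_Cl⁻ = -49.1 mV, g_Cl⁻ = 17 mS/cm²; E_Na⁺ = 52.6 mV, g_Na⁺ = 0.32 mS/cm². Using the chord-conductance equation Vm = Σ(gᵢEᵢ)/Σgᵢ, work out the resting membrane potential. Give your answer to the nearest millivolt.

Σ gᵢEᵢ = 22·(-76.7) + 17·(-49.1) + 0.32·(52.6) = -2505.27
Σ gᵢ = 22 + 17 + 0.32 = 39.32
Vm = -2505.27 / 39.32 = -63.71 mV

-64 mV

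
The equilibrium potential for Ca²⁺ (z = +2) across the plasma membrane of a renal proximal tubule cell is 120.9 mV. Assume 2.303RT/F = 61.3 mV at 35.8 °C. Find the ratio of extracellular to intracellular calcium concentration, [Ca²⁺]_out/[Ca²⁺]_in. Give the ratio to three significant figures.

log₁₀([out]/[in]) = E·z/(61.3) = 120.9 × 2 / 61.3 = 3.9445
[out]/[in] = 10^(3.9445) = 8801

8800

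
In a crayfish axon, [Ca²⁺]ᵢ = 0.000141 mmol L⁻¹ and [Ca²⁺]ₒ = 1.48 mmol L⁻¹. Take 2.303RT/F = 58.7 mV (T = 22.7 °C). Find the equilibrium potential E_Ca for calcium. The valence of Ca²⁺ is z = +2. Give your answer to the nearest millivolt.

E = (58.7/z) · log₁₀([Ca²⁺]_out/[Ca²⁺]_in) with z = +2.
= (58.7/2) · log₁₀(1.48/0.000141) = 29.35 · log₁₀(1.05e+04)
= 29.35 · (4.0210) = 118.02 mV

118 mV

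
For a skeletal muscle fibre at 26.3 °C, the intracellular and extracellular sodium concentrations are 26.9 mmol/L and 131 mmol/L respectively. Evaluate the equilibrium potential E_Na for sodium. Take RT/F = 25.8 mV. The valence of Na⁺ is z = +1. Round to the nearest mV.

41 mV

E = (25.8/z) · ln([Na⁺]_out/[Na⁺]_in) with z = +1.
= (25.8/1) · ln(131/26.9) = 25.80 · ln(4.87)
= 25.80 · (1.5831) = 40.84 mV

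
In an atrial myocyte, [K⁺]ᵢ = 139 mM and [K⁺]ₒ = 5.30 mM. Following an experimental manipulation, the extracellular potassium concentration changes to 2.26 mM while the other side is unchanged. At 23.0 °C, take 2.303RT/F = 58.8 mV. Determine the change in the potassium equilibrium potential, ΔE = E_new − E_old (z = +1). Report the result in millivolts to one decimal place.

E_old = (58.8/1)·log₁₀(5.30/139) = -83.42 mV
E_new = (58.8/1)·log₁₀(2.26/139) = -105.19 mV
ΔE = -105.19 − (-83.42) = -21.77 mV

-21.8 mV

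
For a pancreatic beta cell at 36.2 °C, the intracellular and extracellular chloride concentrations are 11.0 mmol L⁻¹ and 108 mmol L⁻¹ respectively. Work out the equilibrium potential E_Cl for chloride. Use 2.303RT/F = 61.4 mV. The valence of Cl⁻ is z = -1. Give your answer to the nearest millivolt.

-61 mV

E = (61.4/z) · log₁₀([Cl⁻]_out/[Cl⁻]_in) with z = -1.
For an anion, dividing by z = -1 reverses the sign.
= (61.4/-1) · log₁₀(108/11.0) = -61.40 · log₁₀(9.818)
= -61.40 · (0.9920) = -60.91 mV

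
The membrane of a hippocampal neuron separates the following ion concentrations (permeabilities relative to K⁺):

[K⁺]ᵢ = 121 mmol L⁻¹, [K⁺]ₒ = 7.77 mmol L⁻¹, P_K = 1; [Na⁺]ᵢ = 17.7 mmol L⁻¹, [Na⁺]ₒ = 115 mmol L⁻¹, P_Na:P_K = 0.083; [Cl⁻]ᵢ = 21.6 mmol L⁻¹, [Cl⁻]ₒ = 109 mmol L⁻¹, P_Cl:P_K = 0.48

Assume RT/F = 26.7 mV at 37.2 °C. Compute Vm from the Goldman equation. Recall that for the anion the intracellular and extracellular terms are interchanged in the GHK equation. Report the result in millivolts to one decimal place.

-49.2 mV

Vm = 26.7 · ln[(Σ P·[cation]ₒ + Σ P·[anion]ᵢ) / (Σ P·[cation]ᵢ + Σ P·[anion]ₒ)]
Numerator = 1×7.77 + 0.083×115 + 0.48×21.6 = 27.68
Denominator = 1×121 + 0.083×17.7 + 0.48×109 = 174.8
Vm = 26.7 · ln(0.15838) = 26.7 × (-1.8428) = -49.20 mV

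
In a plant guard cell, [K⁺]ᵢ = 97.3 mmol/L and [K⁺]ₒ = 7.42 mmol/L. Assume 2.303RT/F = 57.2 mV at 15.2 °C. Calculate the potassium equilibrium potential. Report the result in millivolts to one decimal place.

-63.9 mV

E = (57.2/z) · log₁₀([K⁺]_out/[K⁺]_in) with z = +1.
= (57.2/1) · log₁₀(7.42/97.3) = 57.20 · log₁₀(0.07626)
= 57.20 · (-1.1177) = -63.93 mV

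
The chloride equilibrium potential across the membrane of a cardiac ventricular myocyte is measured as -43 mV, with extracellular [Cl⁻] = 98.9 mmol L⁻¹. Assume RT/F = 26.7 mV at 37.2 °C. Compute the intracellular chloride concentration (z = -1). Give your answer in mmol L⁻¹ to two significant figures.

20 mmol L⁻¹

Nernst: E = (26.7/-1) · ln([out]/[in]), so ln([out]/[in]) = -43.0 × -1 / 26.7 = 1.6105.
[out]/[in] = e^(1.6105) = 5.005.
[in] = 98.9 / 5.005 = 19.76 mmol L⁻¹.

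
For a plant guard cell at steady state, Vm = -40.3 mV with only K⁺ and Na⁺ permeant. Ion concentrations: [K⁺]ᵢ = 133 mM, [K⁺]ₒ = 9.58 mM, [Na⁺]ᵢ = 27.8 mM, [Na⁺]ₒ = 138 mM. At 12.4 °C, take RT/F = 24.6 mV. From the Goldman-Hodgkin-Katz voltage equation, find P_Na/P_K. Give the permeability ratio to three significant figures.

Let α = P_Na/P_K. GHK: Vm = 24.6·ln[(Kₒ + α·Naₒ)/(Kᵢ + α·Naᵢ)].
e^(Vm/24.6) = e^(-40.3/24.6) = 0.19433
So 0.19433·(Kᵢ + α·Naᵢ) = Kₒ + α·Naₒ → α = (0.19433·133.0 − 9.58) / (138.0 − 0.19433·27.8)
α = (25.85 − 9.58) / (138.0 − 5.402) = 16.27/132.6 = 0.1227

0.123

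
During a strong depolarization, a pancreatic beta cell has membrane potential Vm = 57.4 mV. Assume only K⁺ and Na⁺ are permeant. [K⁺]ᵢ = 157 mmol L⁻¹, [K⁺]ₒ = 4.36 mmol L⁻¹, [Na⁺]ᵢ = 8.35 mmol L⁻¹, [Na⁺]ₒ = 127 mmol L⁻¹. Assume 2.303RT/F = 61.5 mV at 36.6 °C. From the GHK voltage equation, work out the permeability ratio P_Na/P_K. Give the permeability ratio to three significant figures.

24.2

Let α = P_Na/P_K. GHK: Vm = 61.5·log₁₀[(Kₒ + α·Naₒ)/(Kᵢ + α·Naᵢ)].
10^(Vm/61.5) = 10^(57.4/61.5) = 8.577
So 8.577·(Kᵢ + α·Naᵢ) = Kₒ + α·Naₒ → α = (8.577·157.0 − 4.36) / (127.0 − 8.577·8.35)
α = (1347 − 4.36) / (127.0 − 71.62) = 1342/55.38 = 24.24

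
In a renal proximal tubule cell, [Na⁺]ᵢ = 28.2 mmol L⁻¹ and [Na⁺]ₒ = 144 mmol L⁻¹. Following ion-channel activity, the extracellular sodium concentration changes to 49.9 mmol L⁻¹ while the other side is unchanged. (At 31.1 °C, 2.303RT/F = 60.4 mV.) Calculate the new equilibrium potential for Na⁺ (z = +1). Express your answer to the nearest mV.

15 mV

After the shift: [Na⁺]_out = 49.9, [Na⁺]_in = 28.2 mmol L⁻¹.
E_new = (60.4/1)·log₁₀(49.9/28.2) = 60.40 · (0.2479) = 14.97 mV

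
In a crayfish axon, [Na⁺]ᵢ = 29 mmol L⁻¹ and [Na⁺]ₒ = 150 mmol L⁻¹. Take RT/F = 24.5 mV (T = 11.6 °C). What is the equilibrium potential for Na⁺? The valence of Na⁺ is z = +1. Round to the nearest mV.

E = (24.5/z) · ln([Na⁺]_out/[Na⁺]_in) with z = +1.
= (24.5/1) · ln(150/29) = 24.50 · ln(5.172)
= 24.50 · (1.6433) = 40.26 mV

40 mV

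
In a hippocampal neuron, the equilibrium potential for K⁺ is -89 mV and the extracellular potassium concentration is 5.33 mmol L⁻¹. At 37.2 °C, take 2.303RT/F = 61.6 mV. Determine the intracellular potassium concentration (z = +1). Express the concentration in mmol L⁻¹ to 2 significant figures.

Nernst: E = (61.6/1) · log₁₀([out]/[in]), so log₁₀([out]/[in]) = -89.0 × 1 / 61.6 = -1.4448.
[out]/[in] = 10^(-1.4448) = 0.03591.
[in] = 5.33 / 0.03591 = 148.4 mmol L⁻¹.

150 mmol L⁻¹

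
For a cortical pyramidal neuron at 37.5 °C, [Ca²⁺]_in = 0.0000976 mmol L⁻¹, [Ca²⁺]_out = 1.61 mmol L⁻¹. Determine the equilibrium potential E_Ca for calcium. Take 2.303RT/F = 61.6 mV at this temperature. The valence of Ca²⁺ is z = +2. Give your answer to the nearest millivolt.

E = (61.6/z) · log₁₀([Ca²⁺]_out/[Ca²⁺]_in) with z = +2.
= (61.6/2) · log₁₀(1.61/0.0000976) = 30.80 · log₁₀(1.65e+04)
= 30.80 · (4.2174) = 129.90 mV

130 mV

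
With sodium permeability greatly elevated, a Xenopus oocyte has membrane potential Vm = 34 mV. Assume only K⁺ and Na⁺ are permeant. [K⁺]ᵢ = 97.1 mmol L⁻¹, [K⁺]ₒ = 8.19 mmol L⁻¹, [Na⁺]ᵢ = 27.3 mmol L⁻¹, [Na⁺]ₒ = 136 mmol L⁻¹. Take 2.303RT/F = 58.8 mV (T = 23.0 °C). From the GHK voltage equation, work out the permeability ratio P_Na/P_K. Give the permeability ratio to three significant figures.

11.0

Let α = P_Na/P_K. GHK: Vm = 58.8·log₁₀[(Kₒ + α·Naₒ)/(Kᵢ + α·Naᵢ)].
10^(Vm/58.8) = 10^(34.0/58.8) = 3.7864
So 3.7864·(Kᵢ + α·Naᵢ) = Kₒ + α·Naₒ → α = (3.7864·97.1 − 8.19) / (136.0 − 3.7864·27.3)
α = (367.7 − 8.19) / (136.0 − 103.4) = 359.5/32.63 = 11.02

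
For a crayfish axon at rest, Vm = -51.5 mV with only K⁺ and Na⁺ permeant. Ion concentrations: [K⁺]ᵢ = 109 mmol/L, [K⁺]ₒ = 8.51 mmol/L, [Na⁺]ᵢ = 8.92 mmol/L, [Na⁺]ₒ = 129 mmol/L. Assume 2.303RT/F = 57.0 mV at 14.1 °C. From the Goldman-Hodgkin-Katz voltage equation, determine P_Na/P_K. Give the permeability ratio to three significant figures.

0.0399

Let α = P_Na/P_K. GHK: Vm = 57.0·log₁₀[(Kₒ + α·Naₒ)/(Kᵢ + α·Naᵢ)].
10^(Vm/57.0) = 10^(-51.5/57.0) = 0.12488
So 0.12488·(Kᵢ + α·Naᵢ) = Kₒ + α·Naₒ → α = (0.12488·109.0 − 8.51) / (129.0 − 0.12488·8.92)
α = (13.61 − 8.51) / (129.0 − 1.114) = 5.102/127.9 = 0.03989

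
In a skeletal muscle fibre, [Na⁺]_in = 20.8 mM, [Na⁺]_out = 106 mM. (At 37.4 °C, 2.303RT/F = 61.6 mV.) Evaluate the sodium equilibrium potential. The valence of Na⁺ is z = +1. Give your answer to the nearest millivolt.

44 mV

E = (61.6/z) · log₁₀([Na⁺]_out/[Na⁺]_in) with z = +1.
= (61.6/1) · log₁₀(106/20.8) = 61.60 · log₁₀(5.096)
= 61.60 · (0.7072) = 43.57 mV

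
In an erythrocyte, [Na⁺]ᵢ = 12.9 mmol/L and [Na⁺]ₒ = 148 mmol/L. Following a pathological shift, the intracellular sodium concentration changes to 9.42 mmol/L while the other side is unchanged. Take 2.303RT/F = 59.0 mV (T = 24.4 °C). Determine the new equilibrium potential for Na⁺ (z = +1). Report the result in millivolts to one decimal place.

After the shift: [Na⁺]_out = 148, [Na⁺]_in = 9.42 mmol/L.
E_new = (59.0/1)·log₁₀(148/9.42) = 59.00 · (1.1962) = 70.58 mV

70.6 mV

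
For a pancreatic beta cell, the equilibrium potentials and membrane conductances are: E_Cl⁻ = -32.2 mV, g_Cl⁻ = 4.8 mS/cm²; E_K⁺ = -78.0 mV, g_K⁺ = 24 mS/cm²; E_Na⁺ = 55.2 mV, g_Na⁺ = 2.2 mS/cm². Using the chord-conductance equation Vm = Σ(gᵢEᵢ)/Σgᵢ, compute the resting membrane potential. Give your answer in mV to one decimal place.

-61.5 mV

Σ gᵢEᵢ = 4.8·(-32.2) + 24·(-78.0) + 2.2·(55.2) = -1905.12
Σ gᵢ = 4.8 + 24 + 2.2 = 31
Vm = -1905.12 / 31 = -61.46 mV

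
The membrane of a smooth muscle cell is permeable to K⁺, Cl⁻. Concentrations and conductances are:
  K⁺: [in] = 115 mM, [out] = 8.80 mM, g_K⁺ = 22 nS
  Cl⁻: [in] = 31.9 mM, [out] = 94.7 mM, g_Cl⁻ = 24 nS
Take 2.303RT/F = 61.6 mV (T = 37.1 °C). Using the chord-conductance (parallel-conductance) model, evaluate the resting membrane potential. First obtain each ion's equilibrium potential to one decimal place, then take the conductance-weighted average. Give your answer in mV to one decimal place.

E_K⁺ = (61.6/1)·log₁₀(8.80/115) = -68.8 mV
E_Cl⁻ = (61.6/-1)·log₁₀(94.7/31.9) = -29.1 mV
Vm = (Σ gᵢEᵢ)/(Σ gᵢ) = (22·-68.8 + 24·-29.1) / (22 + 24)
= -2212.00 / 46 = -48.09 mV

-48.1 mV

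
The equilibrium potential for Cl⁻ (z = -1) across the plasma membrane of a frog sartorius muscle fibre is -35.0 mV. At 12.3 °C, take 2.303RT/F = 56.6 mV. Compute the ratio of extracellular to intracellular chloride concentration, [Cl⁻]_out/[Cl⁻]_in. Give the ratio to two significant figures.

4.2

log₁₀([out]/[in]) = E·z/(56.6) = -35.0 × -1 / 56.6 = 0.6184
[out]/[in] = 10^(0.6184) = 4.153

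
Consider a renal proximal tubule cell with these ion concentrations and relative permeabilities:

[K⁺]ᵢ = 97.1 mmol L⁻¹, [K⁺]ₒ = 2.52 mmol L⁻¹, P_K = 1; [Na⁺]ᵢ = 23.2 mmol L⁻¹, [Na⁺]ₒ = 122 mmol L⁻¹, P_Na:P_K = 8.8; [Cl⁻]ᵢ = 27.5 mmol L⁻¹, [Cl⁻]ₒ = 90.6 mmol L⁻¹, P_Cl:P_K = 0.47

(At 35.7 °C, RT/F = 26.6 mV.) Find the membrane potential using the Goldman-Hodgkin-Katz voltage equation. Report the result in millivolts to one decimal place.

30.7 mV

Vm = 26.6 · ln[(Σ P·[cation]ₒ + Σ P·[anion]ᵢ) / (Σ P·[cation]ᵢ + Σ P·[anion]ₒ)]
Numerator = 1×2.52 + 8.8×122 + 0.47×27.5 = 1089
Denominator = 1×97.1 + 8.8×23.2 + 0.47×90.6 = 343.8
Vm = 26.6 · ln(3.1673) = 26.6 × (1.1529) = 30.67 mV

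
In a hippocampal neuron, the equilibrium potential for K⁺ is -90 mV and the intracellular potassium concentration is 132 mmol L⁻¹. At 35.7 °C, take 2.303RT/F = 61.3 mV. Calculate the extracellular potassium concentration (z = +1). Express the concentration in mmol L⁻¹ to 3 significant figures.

4.49 mmol L⁻¹

Nernst: E = (61.3/1) · log₁₀([out]/[in]), so log₁₀([out]/[in]) = -90.0 × 1 / 61.3 = -1.4682.
[out]/[in] = 10^(-1.4682) = 0.03403.
[out] = 0.03403 × 132 = 4.491 mmol L⁻¹.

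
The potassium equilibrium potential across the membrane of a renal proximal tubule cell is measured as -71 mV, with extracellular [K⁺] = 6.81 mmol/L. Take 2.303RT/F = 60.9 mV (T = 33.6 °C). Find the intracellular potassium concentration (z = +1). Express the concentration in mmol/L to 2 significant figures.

Nernst: E = (60.9/1) · log₁₀([out]/[in]), so log₁₀([out]/[in]) = -71.0 × 1 / 60.9 = -1.1658.
[out]/[in] = 10^(-1.1658) = 0.06826.
[in] = 6.81 / 0.06826 = 99.77 mmol/L.

100 mmol/L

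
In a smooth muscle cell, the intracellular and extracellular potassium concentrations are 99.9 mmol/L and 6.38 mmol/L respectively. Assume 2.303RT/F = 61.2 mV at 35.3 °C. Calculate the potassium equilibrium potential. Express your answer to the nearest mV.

E = (61.2/z) · log₁₀([K⁺]_out/[K⁺]_in) with z = +1.
= (61.2/1) · log₁₀(6.38/99.9) = 61.20 · log₁₀(0.06386)
= 61.20 · (-1.1947) = -73.12 mV

-73 mV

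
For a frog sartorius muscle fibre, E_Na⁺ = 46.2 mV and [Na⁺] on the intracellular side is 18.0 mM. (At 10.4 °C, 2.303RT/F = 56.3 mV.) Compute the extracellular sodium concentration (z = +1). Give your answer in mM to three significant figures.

119 mM

Nernst: E = (56.3/1) · log₁₀([out]/[in]), so log₁₀([out]/[in]) = 46.2 × 1 / 56.3 = 0.8206.
[out]/[in] = 10^(0.8206) = 6.616.
[out] = 6.616 × 18.0 = 119.1 mM.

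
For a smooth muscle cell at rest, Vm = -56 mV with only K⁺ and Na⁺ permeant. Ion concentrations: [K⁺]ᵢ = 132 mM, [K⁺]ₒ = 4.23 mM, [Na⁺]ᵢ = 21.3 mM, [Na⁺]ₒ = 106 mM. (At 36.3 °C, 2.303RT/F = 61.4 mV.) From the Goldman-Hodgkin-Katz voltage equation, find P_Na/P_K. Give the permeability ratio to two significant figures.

Let α = P_Na/P_K. GHK: Vm = 61.4·log₁₀[(Kₒ + α·Naₒ)/(Kᵢ + α·Naᵢ)].
10^(Vm/61.4) = 10^(-56.0/61.4) = 0.12245
So 0.12245·(Kᵢ + α·Naᵢ) = Kₒ + α·Naₒ → α = (0.12245·132.0 − 4.23) / (106.0 − 0.12245·21.3)
α = (16.16 − 4.23) / (106.0 − 2.608) = 11.93/103.4 = 0.1154

0.12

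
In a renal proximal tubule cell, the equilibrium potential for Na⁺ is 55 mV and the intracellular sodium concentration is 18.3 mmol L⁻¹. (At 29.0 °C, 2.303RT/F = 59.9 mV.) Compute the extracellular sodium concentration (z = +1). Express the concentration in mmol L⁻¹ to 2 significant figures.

150 mmol L⁻¹

Nernst: E = (59.9/1) · log₁₀([out]/[in]), so log₁₀([out]/[in]) = 55.0 × 1 / 59.9 = 0.9182.
[out]/[in] = 10^(0.9182) = 8.283.
[out] = 8.283 × 18.3 = 151.6 mmol L⁻¹.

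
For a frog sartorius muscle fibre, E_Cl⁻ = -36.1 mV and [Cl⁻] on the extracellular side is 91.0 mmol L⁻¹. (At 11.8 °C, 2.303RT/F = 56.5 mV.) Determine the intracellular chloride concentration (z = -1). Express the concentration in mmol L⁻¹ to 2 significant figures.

21 mmol L⁻¹

Nernst: E = (56.5/-1) · log₁₀([out]/[in]), so log₁₀([out]/[in]) = -36.1 × -1 / 56.5 = 0.6389.
[out]/[in] = 10^(0.6389) = 4.354.
[in] = 91.0 / 4.354 = 20.9 mmol L⁻¹.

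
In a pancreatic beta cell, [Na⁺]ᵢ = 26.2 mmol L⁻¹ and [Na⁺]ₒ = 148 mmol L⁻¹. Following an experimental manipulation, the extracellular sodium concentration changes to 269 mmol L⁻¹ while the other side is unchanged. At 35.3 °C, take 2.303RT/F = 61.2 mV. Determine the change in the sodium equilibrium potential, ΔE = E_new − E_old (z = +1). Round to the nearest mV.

16 mV

E_old = (61.2/1)·log₁₀(148/26.2) = 46.02 mV
E_new = (61.2/1)·log₁₀(269/26.2) = 61.90 mV
ΔE = 61.90 − (46.02) = 15.88 mV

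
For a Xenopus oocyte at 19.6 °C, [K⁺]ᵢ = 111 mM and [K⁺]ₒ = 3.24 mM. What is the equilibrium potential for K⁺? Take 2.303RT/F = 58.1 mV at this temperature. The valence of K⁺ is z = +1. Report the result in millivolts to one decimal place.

E = (58.1/z) · log₁₀([K⁺]_out/[K⁺]_in) with z = +1.
= (58.1/1) · log₁₀(3.24/111) = 58.10 · log₁₀(0.02919)
= 58.10 · (-1.5348) = -89.17 mV

-89.2 mV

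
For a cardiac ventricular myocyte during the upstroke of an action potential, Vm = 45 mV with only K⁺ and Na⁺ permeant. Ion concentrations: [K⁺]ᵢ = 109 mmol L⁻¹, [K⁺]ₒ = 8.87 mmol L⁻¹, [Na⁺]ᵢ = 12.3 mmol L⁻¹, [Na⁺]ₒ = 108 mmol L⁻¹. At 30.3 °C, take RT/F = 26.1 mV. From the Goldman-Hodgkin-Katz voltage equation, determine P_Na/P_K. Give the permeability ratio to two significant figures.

15

Let α = P_Na/P_K. GHK: Vm = 26.1·ln[(Kₒ + α·Naₒ)/(Kᵢ + α·Naᵢ)].
e^(Vm/26.1) = e^(45.0/26.1) = 5.6077
So 5.6077·(Kᵢ + α·Naᵢ) = Kₒ + α·Naₒ → α = (5.6077·109.0 − 8.87) / (108.0 − 5.6077·12.3)
α = (611.2 − 8.87) / (108.0 − 68.97) = 602.4/39.03 = 15.44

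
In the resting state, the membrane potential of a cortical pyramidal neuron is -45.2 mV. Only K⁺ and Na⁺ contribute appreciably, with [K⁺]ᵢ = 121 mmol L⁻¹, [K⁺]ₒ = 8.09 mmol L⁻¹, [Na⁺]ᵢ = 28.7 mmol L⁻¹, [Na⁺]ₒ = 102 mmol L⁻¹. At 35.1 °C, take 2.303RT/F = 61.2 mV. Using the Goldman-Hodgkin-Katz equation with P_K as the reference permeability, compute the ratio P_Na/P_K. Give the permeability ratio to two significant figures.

0.14

Let α = P_Na/P_K. GHK: Vm = 61.2·log₁₀[(Kₒ + α·Naₒ)/(Kᵢ + α·Naᵢ)].
10^(Vm/61.2) = 10^(-45.2/61.2) = 0.18257
So 0.18257·(Kᵢ + α·Naᵢ) = Kₒ + α·Naₒ → α = (0.18257·121.0 − 8.09) / (102.0 − 0.18257·28.7)
α = (22.09 − 8.09) / (102.0 − 5.24) = 14/96.76 = 0.1447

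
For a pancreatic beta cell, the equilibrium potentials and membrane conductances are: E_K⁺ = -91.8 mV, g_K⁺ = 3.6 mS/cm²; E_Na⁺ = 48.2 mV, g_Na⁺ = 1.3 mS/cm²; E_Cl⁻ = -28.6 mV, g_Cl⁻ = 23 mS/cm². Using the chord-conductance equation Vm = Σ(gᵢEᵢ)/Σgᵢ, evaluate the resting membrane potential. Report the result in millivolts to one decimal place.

Σ gᵢEᵢ = 3.6·(-91.8) + 1.3·(48.2) + 23·(-28.6) = -925.62
Σ gᵢ = 3.6 + 1.3 + 23 = 27.9
Vm = -925.62 / 27.9 = -33.18 mV

-33.2 mV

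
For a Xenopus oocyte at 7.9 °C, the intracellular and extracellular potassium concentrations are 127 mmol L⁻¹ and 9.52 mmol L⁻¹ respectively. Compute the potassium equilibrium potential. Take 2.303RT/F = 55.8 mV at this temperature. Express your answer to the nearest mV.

E = (55.8/z) · log₁₀([K⁺]_out/[K⁺]_in) with z = +1.
= (55.8/1) · log₁₀(9.52/127) = 55.80 · log₁₀(0.07496)
= 55.80 · (-1.1252) = -62.78 mV

-63 mV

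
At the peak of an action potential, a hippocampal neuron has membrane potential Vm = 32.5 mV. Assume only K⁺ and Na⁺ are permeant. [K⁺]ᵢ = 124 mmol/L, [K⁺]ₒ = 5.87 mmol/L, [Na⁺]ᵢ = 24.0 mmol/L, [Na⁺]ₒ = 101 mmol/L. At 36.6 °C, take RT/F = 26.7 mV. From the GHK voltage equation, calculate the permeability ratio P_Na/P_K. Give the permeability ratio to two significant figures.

Let α = P_Na/P_K. GHK: Vm = 26.7·ln[(Kₒ + α·Naₒ)/(Kᵢ + α·Naᵢ)].
e^(Vm/26.7) = e^(32.5/26.7) = 3.3778
So 3.3778·(Kᵢ + α·Naᵢ) = Kₒ + α·Naₒ → α = (3.3778·124.0 − 5.87) / (101.0 − 3.3778·24.0)
α = (418.8 − 5.87) / (101.0 − 81.07) = 413/19.93 = 20.72

21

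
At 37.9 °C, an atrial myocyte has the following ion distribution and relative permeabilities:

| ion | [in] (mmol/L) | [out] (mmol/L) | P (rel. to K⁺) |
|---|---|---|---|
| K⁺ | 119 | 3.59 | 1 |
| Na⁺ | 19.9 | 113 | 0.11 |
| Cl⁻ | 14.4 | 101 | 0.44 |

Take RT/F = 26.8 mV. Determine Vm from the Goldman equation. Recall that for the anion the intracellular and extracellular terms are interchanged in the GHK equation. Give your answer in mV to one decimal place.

-53.7 mV

Vm = 26.8 · ln[(Σ P·[cation]ₒ + Σ P·[anion]ᵢ) / (Σ P·[cation]ᵢ + Σ P·[anion]ₒ)]
Numerator = 1×3.59 + 0.11×113 + 0.44×14.4 = 22.36
Denominator = 1×119 + 0.11×19.9 + 0.44×101 = 165.6
Vm = 26.8 · ln(0.13498) = 26.8 × (-2.0027) = -53.67 mV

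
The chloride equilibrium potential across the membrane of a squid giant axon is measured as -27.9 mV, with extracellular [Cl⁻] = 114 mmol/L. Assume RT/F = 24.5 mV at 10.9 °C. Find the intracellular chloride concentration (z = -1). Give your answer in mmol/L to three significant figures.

36.5 mmol/L

Nernst: E = (24.5/-1) · ln([out]/[in]), so ln([out]/[in]) = -27.9 × -1 / 24.5 = 1.1388.
[out]/[in] = e^(1.1388) = 3.123.
[in] = 114 / 3.123 = 36.5 mmol/L.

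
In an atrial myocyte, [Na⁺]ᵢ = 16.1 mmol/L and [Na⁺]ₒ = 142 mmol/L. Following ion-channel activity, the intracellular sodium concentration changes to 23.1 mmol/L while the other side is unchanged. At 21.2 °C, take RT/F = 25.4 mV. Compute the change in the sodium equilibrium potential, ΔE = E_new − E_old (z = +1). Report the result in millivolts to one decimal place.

-9.2 mV

E_old = (25.4/1)·ln(142/16.1) = 55.30 mV
E_new = (25.4/1)·ln(142/23.1) = 46.13 mV
ΔE = 46.13 − (55.30) = -9.17 mV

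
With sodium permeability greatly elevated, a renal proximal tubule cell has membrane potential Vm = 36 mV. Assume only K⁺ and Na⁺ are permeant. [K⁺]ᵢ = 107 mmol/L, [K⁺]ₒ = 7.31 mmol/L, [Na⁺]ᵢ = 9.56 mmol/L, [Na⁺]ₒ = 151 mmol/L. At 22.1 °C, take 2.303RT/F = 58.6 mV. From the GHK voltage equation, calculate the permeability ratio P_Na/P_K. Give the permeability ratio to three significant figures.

Let α = P_Na/P_K. GHK: Vm = 58.6·log₁₀[(Kₒ + α·Naₒ)/(Kᵢ + α·Naᵢ)].
10^(Vm/58.6) = 10^(36.0/58.6) = 4.1147
So 4.1147·(Kᵢ + α·Naᵢ) = Kₒ + α·Naₒ → α = (4.1147·107.0 − 7.31) / (151.0 − 4.1147·9.56)
α = (440.3 − 7.31) / (151.0 − 39.34) = 433/111.7 = 3.877

3.88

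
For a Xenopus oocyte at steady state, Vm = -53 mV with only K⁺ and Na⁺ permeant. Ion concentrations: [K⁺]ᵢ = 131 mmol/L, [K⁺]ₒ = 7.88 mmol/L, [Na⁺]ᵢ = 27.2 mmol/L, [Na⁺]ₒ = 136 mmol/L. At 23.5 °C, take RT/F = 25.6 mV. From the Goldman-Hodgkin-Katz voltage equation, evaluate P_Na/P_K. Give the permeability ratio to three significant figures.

0.0652

Let α = P_Na/P_K. GHK: Vm = 25.6·ln[(Kₒ + α·Naₒ)/(Kᵢ + α·Naᵢ)].
e^(Vm/25.6) = e^(-53.0/25.6) = 0.12615
So 0.12615·(Kᵢ + α·Naᵢ) = Kₒ + α·Naₒ → α = (0.12615·131.0 − 7.88) / (136.0 − 0.12615·27.2)
α = (16.53 − 7.88) / (136.0 − 3.431) = 8.645/132.6 = 0.06521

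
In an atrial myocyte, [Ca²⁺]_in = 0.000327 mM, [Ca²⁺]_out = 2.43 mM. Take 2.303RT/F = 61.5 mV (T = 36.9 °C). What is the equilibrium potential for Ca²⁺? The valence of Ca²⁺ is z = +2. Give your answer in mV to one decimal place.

E = (61.5/z) · log₁₀([Ca²⁺]_out/[Ca²⁺]_in) with z = +2.
= (61.5/2) · log₁₀(2.43/0.000327) = 30.75 · log₁₀(7431)
= 30.75 · (3.8711) = 119.04 mV

119.0 mV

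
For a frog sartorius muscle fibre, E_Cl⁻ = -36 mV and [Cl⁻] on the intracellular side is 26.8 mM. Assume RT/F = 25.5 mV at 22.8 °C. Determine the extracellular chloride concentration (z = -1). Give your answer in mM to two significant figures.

Nernst: E = (25.5/-1) · ln([out]/[in]), so ln([out]/[in]) = -36.0 × -1 / 25.5 = 1.4118.
[out]/[in] = e^(1.4118) = 4.103.
[out] = 4.103 × 26.8 = 110 mM.

110 mM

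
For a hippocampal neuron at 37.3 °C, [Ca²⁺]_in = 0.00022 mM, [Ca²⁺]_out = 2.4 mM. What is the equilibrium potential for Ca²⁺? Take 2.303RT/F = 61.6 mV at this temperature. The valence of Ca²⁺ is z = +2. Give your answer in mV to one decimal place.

E = (61.6/z) · log₁₀([Ca²⁺]_out/[Ca²⁺]_in) with z = +2.
= (61.6/2) · log₁₀(2.4/0.00022) = 30.80 · log₁₀(1.091e+04)
= 30.80 · (4.0378) = 124.36 mV

124.4 mV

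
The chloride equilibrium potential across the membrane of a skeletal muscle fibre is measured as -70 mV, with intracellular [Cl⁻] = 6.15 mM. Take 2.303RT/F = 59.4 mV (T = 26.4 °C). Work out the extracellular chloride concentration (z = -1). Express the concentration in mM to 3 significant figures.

92.8 mM

Nernst: E = (59.4/-1) · log₁₀([out]/[in]), so log₁₀([out]/[in]) = -70.0 × -1 / 59.4 = 1.1785.
[out]/[in] = 10^(1.1785) = 15.08.
[out] = 15.08 × 6.15 = 92.75 mM.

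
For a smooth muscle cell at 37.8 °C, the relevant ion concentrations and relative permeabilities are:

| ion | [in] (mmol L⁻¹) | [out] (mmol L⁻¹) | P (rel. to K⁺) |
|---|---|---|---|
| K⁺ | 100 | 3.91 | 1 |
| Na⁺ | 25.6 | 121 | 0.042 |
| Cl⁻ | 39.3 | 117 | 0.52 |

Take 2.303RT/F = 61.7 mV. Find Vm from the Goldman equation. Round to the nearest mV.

Vm = 61.7 · log₁₀[(Σ P·[cation]ₒ + Σ P·[anion]ᵢ) / (Σ P·[cation]ᵢ + Σ P·[anion]ₒ)]
Numerator = 1×3.91 + 0.042×121 + 0.52×39.3 = 29.43
Denominator = 1×100 + 0.042×25.6 + 0.52×117 = 161.9
Vm = 61.7 · log₁₀(0.18175) = 61.7 × (-0.7405) = -45.69 mV

-46 mV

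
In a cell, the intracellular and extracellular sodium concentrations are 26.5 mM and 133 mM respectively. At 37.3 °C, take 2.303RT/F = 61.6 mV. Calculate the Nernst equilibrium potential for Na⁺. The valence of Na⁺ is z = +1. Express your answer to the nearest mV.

E = (61.6/z) · log₁₀([Na⁺]_out/[Na⁺]_in) with z = +1.
= (61.6/1) · log₁₀(133/26.5) = 61.60 · log₁₀(5.019)
= 61.60 · (0.7006) = 43.16 mV

43 mV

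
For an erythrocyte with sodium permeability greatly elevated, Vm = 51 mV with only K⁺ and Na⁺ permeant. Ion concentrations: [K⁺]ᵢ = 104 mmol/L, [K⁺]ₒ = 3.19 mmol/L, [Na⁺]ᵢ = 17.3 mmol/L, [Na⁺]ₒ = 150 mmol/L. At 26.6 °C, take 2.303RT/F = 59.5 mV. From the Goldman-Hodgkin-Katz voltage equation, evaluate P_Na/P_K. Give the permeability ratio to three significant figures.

Let α = P_Na/P_K. GHK: Vm = 59.5·log₁₀[(Kₒ + α·Naₒ)/(Kᵢ + α·Naᵢ)].
10^(Vm/59.5) = 10^(51.0/59.5) = 7.1969
So 7.1969·(Kᵢ + α·Naᵢ) = Kₒ + α·Naₒ → α = (7.1969·104.0 − 3.19) / (150.0 − 7.1969·17.3)
α = (748.5 − 3.19) / (150.0 − 124.5) = 745.3/25.49 = 29.23

29.2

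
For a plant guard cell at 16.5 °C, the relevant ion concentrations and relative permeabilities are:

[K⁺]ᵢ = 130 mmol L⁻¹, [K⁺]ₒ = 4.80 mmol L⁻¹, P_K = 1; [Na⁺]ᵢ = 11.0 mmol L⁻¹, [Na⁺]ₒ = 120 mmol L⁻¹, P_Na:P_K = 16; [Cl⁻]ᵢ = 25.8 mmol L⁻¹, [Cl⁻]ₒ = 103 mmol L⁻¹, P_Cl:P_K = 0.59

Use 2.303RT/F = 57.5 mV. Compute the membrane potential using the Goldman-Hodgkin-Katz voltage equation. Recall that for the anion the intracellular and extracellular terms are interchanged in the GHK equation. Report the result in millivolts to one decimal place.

41.6 mV

Vm = 57.5 · log₁₀[(Σ P·[cation]ₒ + Σ P·[anion]ᵢ) / (Σ P·[cation]ᵢ + Σ P·[anion]ₒ)]
Numerator = 1×4.80 + 16×120 + 0.59×25.8 = 1940
Denominator = 1×130 + 16×11.0 + 0.59×103 = 366.8
Vm = 57.5 · log₁₀(5.2895) = 57.5 × (0.7234) = 41.60 mV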